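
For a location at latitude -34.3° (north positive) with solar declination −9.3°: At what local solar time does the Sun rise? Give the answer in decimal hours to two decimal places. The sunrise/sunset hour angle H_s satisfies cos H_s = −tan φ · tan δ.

5.57 h

−tan φ tan δ = −(-0.6822)(-0.1638) = -0.1117; H_s = arccos(-0.1117) = 96.41°.
Sunrise is at 12 − H_s/15 = 12 − 6.427 = 5.573 h local solar time.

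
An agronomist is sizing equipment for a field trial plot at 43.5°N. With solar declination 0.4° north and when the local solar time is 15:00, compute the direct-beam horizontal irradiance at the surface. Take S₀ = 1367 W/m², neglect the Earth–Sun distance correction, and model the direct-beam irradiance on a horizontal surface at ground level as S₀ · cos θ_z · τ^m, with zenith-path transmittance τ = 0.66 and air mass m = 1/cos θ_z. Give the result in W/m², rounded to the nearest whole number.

317 W/m²

Hour angle H = 15° × (15 − 12) = 45.00°.
cos θ_z = sin(43.5°) sin(0.4°) + cos(43.5°) cos(0.4°) cos(45.00°) = 0.0048 + 0.5129 = 0.5177.
Air mass m = 1/cos θ_z = 1/0.5177 = 1.932; τ^m = 0.66^1.932 = 0.4481.
Surface direct beam = 1367 × 0.5177 × 0.4481 = 317.12 W/m².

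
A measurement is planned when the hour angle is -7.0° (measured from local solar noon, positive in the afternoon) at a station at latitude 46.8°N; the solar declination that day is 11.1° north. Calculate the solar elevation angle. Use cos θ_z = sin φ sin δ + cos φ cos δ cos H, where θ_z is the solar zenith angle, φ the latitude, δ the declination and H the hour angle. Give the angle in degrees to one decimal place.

53.8°

cos θ_z = sin(46.8°) sin(11.1°) + cos(46.8°) cos(11.1°) cos(-7.00°) = 0.1403 + 0.6667 = 0.8070.
θ_z = arccos(0.8070) = 36.20°, so the elevation is 90° − 36.20° = 53.80°.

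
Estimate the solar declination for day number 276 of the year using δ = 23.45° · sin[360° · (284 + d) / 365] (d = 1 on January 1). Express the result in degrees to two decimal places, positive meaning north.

-5.01°

360 × (284 + 276) / 365 = 552.329°; sin(552.329°) = -0.2135.
δ = 23.45 × -0.2135 = -5.007° ≈ -5.01°.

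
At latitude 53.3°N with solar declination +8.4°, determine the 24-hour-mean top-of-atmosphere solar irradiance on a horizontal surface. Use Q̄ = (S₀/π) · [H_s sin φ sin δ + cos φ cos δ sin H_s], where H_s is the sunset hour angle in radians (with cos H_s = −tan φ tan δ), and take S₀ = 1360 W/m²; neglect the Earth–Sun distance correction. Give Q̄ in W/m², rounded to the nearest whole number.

−tan φ tan δ = −(1.3416)(0.1477) = -0.1982; H_s = arccos(-0.1982) = 101.43°. In radians, H_s = 1.7703.
H_s sin φ sin δ = 1.7703 × 0.8018 × 0.1461 = 0.2074.
cos φ cos δ sin H_s = 0.5976 × 0.9893 × 0.9802 = 0.5795.
Q̄ = (1360/π) × (0.2074 + 0.5795) = 432.90 × 0.7869 = 340.65 W/m².

341 W/m²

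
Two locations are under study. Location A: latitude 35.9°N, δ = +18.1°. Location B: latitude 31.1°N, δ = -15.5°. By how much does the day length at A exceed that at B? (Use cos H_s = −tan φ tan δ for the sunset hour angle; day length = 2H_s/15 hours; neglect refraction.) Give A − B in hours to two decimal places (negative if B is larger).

+3.11 h

A: H_s = arccos(−tan 35.9° · tan 18.1°) = 103.69°, so 2H_s/15 = 13.8253 h.
B: H_s = arccos(−tan 31.1° · tan -15.5°) = 80.37°, so 2H_s/15 = 10.7160 h.
A − B = 13.8253 − 10.7160 = 3.1093 h.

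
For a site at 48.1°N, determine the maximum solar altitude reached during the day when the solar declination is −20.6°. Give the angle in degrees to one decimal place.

21.3°

At local solar noon the hour angle is zero, so the elevation is 90° − |φ − δ| = 90° − |48.1° − (-20.6°)| = 90° − 68.7° = 21.3°.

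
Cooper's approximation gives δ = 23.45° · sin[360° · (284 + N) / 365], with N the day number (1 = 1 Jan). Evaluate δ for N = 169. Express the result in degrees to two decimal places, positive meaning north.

360 × (284 + 169) / 365 = 446.795°; sin(446.795°) = 0.9984.
δ = 23.45 × 0.9984 = 23.412° ≈ +23.41°.

+23.41°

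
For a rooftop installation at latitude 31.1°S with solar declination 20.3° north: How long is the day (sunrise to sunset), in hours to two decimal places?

10.28 hours

The sunset hour angle satisfies cos H_s = −tan φ tan δ = 0.2231, giving H_s = 77.11°.
Day length = 2 H_s / 15° h⁻¹ = 154.22° / 15 = 10.281 h.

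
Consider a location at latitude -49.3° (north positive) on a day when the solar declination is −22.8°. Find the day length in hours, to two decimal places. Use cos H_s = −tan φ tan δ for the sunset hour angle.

15.90 hours

The sunset hour angle satisfies cos H_s = −tan φ tan δ = -0.4887, giving H_s = 119.26°.
Day length = 2 H_s / 15° h⁻¹ = 238.52° / 15 = 15.901 h.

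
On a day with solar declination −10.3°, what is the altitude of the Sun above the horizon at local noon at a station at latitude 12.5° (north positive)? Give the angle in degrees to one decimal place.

At local solar noon the hour angle is zero, so the elevation is 90° − |φ − δ| = 90° − |12.5° − (-10.3°)| = 90° − 22.8° = 67.2°.

67.2°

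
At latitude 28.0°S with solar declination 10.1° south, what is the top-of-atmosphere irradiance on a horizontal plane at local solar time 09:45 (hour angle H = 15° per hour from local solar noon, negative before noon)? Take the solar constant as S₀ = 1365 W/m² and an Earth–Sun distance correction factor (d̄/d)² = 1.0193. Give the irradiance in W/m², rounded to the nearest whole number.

1120 W/m²

Hour angle H = 15° × (9.75 − 12) = -33.75°.
cos θ_z = sin φ sin δ + cos φ cos δ cos H = (-0.4695)(-0.1754) + (0.8829)(0.9845)(0.8315) = 0.8051.
Top-of-atmosphere irradiance = S₀ (d̄/d)² cos θ_z = 1365 × 1.0193 × 0.8051 = 1120.17 W/m².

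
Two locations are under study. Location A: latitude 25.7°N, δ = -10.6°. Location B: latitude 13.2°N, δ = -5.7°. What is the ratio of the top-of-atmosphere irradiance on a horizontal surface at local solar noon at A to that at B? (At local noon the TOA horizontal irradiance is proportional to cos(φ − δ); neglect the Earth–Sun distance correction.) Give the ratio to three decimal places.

0.852

A: cos θ_z = cos(25.7° − (-10.6°)) = 0.8059.
B: cos θ_z = cos(13.2° − (-5.7°)) = 0.9461.
Ratio A/B = 0.8059 / 0.9461 = 0.8518.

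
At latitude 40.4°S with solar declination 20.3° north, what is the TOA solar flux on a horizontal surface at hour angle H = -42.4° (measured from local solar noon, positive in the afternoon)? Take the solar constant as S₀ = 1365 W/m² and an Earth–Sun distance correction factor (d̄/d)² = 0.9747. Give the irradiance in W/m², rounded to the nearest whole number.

403 W/m²

cos θ_z = sin φ sin δ + cos φ cos δ cos H = (-0.6481)(0.3469) + (0.7615)(0.9379)(0.7385) = 0.3026.
Top-of-atmosphere irradiance = S₀ (d̄/d)² cos θ_z = 1365 × 0.9747 × 0.3026 = 402.60 W/m².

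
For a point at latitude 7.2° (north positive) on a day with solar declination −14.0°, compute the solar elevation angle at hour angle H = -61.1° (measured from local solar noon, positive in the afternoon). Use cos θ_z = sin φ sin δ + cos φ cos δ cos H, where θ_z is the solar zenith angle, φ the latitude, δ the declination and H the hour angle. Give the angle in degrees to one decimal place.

cos θ_z = sin φ sin δ + cos φ cos δ cos H = (0.1253)(-0.2419) + (0.9921)(0.9703)(0.4833) = 0.4349.
θ_z = arccos(0.4349) = 64.22°, so the elevation is 90° − 64.22° = 25.78°.

25.8°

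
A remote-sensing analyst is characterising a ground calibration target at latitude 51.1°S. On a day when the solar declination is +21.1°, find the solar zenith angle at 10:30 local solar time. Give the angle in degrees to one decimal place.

Hour angle H = 15° × (10.5 − 12) = -22.50°.
cos θ_z = sin(-51.1°) sin(21.1°) + cos(-51.1°) cos(21.1°) cos(-22.50°) = -0.2802 + 0.5413 = 0.2611.
θ_z = arccos(0.2611) = 74.86°.

74.9°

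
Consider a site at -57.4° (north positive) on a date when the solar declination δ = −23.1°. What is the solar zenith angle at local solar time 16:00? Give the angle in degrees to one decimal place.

54.7°

Hour angle H = 15° × (16 − 12) = 60.00°.
cos θ_z = sin φ sin δ + cos φ cos δ cos H = (-0.8425)(-0.3923) + (0.5388)(0.9198)(0.5000) = 0.5783.
θ_z = arccos(0.5783) = 54.67°.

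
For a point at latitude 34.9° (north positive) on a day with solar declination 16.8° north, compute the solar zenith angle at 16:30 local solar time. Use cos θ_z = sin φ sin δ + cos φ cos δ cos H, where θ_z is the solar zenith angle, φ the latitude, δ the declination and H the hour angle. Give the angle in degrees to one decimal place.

62.2°

Hour angle H = 15° × (16.5 − 12) = 67.50°.
With φ = 34.9°, δ = 16.8°, H = 67.50°: sin φ sin δ = 0.1654, cos φ cos δ cos H = 0.3005, so cos θ_z = 0.4659.
θ_z = arccos(0.4659) = 62.23°.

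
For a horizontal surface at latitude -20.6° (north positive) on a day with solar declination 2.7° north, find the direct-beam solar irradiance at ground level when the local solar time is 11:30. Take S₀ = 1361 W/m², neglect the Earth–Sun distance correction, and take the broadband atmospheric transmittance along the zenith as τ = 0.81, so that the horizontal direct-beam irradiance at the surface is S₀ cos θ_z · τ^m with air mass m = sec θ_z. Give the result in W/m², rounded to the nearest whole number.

Hour angle H = 15° × (11.5 − 12) = -7.50°.
With φ = -20.6°, δ = 2.7°, H = -7.50°: sin φ sin δ = -0.0166, cos φ cos δ cos H = 0.9270, so cos θ_z = 0.9104.
Air mass m = 1/cos θ_z = 1/0.9104 = 1.098; τ^m = 0.81^1.098 = 0.7934.
Surface direct beam = 1361 × 0.9104 × 0.7934 = 983.07 W/m².

983 W/m²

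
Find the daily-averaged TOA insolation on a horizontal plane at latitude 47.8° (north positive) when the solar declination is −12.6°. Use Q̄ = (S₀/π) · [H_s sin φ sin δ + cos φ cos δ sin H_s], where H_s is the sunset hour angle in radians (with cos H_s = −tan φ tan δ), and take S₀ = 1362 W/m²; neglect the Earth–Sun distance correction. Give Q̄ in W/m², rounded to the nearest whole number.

183 W/m²

cos H_s = −tan(47.8°) · tan(-12.6°) = 0.2465, so H_s = arccos(0.2465) = 75.73°. In radians, H_s = 1.3217.
H_s sin φ sin δ = 1.3217 × 0.7408 × -0.2181 = -0.2135.
cos φ cos δ sin H_s = 0.6717 × 0.9759 × 0.9691 = 0.6353.
Q̄ = (1362/π) × (-0.2135 + 0.6353) = 433.54 × 0.4218 = 182.87 W/m².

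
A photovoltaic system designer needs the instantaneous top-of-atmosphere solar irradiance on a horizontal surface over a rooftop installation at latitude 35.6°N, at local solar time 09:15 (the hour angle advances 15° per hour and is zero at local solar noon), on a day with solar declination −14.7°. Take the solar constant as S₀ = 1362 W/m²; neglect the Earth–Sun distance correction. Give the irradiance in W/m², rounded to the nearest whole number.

604 W/m²

Hour angle H = 15° × (9.25 − 12) = -41.25°.
cos θ_z = sin(35.6°) sin(-14.7°) + cos(35.6°) cos(-14.7°) cos(-41.25°) = -0.1477 + 0.5913 = 0.4436.
Top-of-atmosphere irradiance = S₀ cos θ_z = 1362 × 0.4436 = 604.18 W/m².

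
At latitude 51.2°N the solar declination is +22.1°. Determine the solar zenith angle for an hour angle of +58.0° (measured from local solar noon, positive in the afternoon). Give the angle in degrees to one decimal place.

cos θ_z = sin φ sin δ + cos φ cos δ cos H = (0.7793)(0.3762) + (0.6266)(0.9265)(0.5299) = 0.6008.
θ_z = arccos(0.6008) = 53.07°.

53.1°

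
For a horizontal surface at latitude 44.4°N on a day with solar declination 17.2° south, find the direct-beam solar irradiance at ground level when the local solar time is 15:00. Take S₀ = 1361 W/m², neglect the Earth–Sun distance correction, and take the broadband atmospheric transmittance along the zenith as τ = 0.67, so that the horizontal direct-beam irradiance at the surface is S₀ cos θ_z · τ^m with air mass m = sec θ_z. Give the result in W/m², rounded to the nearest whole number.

Hour angle H = 15° × (15 − 12) = 45.00°.
cos θ_z = sin φ sin δ + cos φ cos δ cos H = (0.6997)(-0.2957) + (0.7145)(0.9553)(0.7071) = 0.2757.
Air mass m = 1/cos θ_z = 1/0.2757 = 3.627; τ^m = 0.67^3.627 = 0.2340.
Surface direct beam = 1361 × 0.2757 × 0.2340 = 87.80 W/m².

88 W/m²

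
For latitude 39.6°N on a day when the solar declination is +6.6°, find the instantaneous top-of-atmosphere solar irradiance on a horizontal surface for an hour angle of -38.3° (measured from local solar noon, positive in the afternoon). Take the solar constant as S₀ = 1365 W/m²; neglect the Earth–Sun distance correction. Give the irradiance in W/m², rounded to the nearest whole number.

With φ = 39.6°, δ = 6.6°, H = -38.30°: sin φ sin δ = 0.0733, cos φ cos δ cos H = 0.6007, so cos θ_z = 0.6740.
Top-of-atmosphere irradiance = S₀ cos θ_z = 1365 × 0.6740 = 920.01 W/m².

920 W/m²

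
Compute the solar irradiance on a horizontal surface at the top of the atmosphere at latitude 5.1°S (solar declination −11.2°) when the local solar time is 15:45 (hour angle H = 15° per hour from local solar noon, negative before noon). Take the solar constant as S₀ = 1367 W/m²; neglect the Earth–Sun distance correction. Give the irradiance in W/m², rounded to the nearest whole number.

766 W/m²

Hour angle H = 15° × (15.75 − 12) = 56.25°.
cos θ_z = sin(-5.1°) sin(-11.2°) + cos(-5.1°) cos(-11.2°) cos(56.25°) = 0.0173 + 0.5428 = 0.5601.
Top-of-atmosphere irradiance = S₀ cos θ_z = 1367 × 0.5601 = 765.66 W/m².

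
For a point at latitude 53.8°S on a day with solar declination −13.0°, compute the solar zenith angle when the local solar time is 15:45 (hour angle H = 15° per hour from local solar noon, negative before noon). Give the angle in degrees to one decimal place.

59.9°

Hour angle H = 15° × (15.75 − 12) = 56.25°.
cos θ_z = sin(-53.8°) sin(-13.0°) + cos(-53.8°) cos(-13.0°) cos(56.25°) = 0.1815 + 0.3197 = 0.5012.
θ_z = arccos(0.5012) = 59.92°.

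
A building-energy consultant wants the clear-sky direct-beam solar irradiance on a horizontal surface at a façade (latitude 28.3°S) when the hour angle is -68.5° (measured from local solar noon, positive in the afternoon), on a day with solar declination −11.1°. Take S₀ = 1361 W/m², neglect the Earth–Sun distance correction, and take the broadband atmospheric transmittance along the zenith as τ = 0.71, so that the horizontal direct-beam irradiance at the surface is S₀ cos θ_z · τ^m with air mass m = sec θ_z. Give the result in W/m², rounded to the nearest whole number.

cos θ_z = sin(-28.3°) sin(-11.1°) + cos(-28.3°) cos(-11.1°) cos(-68.50°) = 0.0913 + 0.3167 = 0.4080.
Air mass m = 1/cos θ_z = 1/0.4080 = 2.451; τ^m = 0.71^2.451 = 0.4320.
Surface direct beam = 1361 × 0.4080 × 0.4320 = 239.88 W/m².

240 W/m²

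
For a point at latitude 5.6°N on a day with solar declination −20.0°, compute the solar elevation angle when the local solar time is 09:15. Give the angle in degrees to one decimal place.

Hour angle H = 15° × (9.25 − 12) = -41.25°.
cos θ_z = sin φ sin δ + cos φ cos δ cos H = (0.0976)(-0.3420) + (0.9952)(0.9397)(0.7518) = 0.6697.
θ_z = arccos(0.6697) = 47.96°, so the elevation is 90° − 47.96° = 42.04°.

42.0°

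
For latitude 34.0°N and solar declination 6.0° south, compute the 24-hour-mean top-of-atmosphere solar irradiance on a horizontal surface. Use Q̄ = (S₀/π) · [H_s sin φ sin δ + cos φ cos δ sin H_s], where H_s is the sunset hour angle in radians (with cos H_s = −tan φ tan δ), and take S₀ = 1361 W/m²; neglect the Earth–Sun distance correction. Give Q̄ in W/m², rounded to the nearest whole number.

318 W/m²

cos H_s = −tan(34.0°) · tan(-6.0°) = 0.0709, so H_s = arccos(0.0709) = 85.93°. In radians, H_s = 1.4998.
H_s sin φ sin δ = 1.4998 × 0.5592 × -0.1045 = -0.0876.
cos φ cos δ sin H_s = 0.8290 × 0.9945 × 0.9975 = 0.8224.
Q̄ = (1361/π) × (-0.0876 + 0.8224) = 433.22 × 0.7348 = 318.33 W/m².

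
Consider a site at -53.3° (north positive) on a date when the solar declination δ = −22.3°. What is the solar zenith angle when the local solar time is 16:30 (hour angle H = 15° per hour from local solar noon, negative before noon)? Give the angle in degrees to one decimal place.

58.9°

Hour angle H = 15° × (16.5 − 12) = 67.50°.
cos θ_z = sin φ sin δ + cos φ cos δ cos H = (-0.8018)(-0.3795) + (0.5976)(0.9252)(0.3827) = 0.5159.
θ_z = arccos(0.5159) = 58.94°.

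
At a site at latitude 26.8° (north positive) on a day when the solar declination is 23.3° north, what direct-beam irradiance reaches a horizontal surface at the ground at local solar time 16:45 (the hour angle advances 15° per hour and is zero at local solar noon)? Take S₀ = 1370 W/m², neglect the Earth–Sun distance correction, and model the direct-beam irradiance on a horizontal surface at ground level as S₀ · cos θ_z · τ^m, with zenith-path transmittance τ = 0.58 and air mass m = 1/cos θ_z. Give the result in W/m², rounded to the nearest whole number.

Hour angle H = 15° × (16.75 − 12) = 71.25°.
cos θ_z = sin φ sin δ + cos φ cos δ cos H = (0.4509)(0.3955) + (0.8926)(0.9184)(0.3214) = 0.4418.
Air mass m = 1/cos θ_z = 1/0.4418 = 2.263; τ^m = 0.58^2.263 = 0.2915.
Surface direct beam = 1370 × 0.4418 × 0.2915 = 176.44 W/m².

176 W/m²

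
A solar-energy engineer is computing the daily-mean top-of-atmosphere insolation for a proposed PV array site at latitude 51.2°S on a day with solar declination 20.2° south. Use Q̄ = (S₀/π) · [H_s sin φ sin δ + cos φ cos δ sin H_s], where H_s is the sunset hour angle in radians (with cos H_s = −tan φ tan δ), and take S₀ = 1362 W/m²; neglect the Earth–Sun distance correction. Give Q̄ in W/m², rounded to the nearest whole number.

465 W/m²

−tan φ tan δ = −(-1.2437)(-0.3679) = -0.4576; H_s = arccos(-0.4576) = 117.23°. In radians, H_s = 2.0460.
H_s sin φ sin δ = 2.0460 × -0.7793 × -0.3453 = 0.5506.
cos φ cos δ sin H_s = 0.6266 × 0.9385 × 0.8892 = 0.5229.
Q̄ = (1362/π) × (0.5506 + 0.5229) = 433.54 × 1.0735 = 465.41 W/m².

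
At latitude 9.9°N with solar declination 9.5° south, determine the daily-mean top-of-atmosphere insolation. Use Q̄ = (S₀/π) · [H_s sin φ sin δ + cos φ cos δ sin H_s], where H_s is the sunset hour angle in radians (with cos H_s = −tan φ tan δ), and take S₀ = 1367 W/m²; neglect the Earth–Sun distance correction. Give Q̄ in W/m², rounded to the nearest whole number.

−tan φ tan δ = −(0.1745)(-0.1673) = 0.0292; H_s = arccos(0.0292) = 88.33°. In radians, H_s = 1.5416.
H_s sin φ sin δ = 1.5416 × 0.1719 × -0.1650 = -0.0437.
cos φ cos δ sin H_s = 0.9851 × 0.9863 × 0.9996 = 0.9712.
Q̄ = (1367/π) × (-0.0437 + 0.9712) = 435.13 × 0.9275 = 403.58 W/m².

404 W/m²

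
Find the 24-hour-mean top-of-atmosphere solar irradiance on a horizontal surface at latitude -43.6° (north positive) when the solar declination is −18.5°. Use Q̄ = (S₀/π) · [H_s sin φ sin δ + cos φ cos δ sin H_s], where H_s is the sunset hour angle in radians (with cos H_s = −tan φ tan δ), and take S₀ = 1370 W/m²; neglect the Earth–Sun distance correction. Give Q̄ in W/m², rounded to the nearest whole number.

465 W/m²

cos H_s = −tan(-43.6°) · tan(-18.5°) = -0.3186, so H_s = arccos(-0.3186) = 108.58°. In radians, H_s = 1.8951.
H_s sin φ sin δ = 1.8951 × -0.6896 × -0.3173 = 0.4147.
cos φ cos δ sin H_s = 0.7242 × 0.9483 × 0.9479 = 0.6510.
Q̄ = (1370/π) × (0.4147 + 0.6510) = 436.08 × 1.0657 = 464.73 W/m².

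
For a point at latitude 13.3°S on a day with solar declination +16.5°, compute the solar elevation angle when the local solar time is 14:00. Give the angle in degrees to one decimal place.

48.0°

Hour angle H = 15° × (14 − 12) = 30.00°.
cos θ_z = sin φ sin δ + cos φ cos δ cos H = (-0.2300)(0.2840) + (0.9732)(0.9588)(0.8660) = 0.7427.
θ_z = arccos(0.7427) = 42.04°, so the elevation is 90° − 42.04° = 47.96°.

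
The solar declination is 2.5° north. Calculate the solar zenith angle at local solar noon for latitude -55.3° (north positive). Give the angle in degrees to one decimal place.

57.8°

At local solar noon the hour angle is zero, so the zenith angle is |φ − δ| = |-55.3° − (2.5°)| = 57.8°.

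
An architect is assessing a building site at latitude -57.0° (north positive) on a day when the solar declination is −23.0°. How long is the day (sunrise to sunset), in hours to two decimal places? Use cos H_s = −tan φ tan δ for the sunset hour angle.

The sunset hour angle satisfies cos H_s = −tan φ tan δ = -0.6536, giving H_s = 130.81°.
Day length = 2 H_s / 15° h⁻¹ = 261.62° / 15 = 17.441 h.

17.44 hours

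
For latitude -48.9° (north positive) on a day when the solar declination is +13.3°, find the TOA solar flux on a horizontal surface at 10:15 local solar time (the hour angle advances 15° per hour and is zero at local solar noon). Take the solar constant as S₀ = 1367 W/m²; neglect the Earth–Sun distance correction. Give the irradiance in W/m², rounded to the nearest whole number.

547 W/m²

Hour angle H = 15° × (10.25 − 12) = -26.25°.
cos θ_z = sin(-48.9°) sin(13.3°) + cos(-48.9°) cos(13.3°) cos(-26.25°) = -0.1734 + 0.5738 = 0.4004.
Top-of-atmosphere irradiance = S₀ cos θ_z = 1367 × 0.4004 = 547.35 W/m².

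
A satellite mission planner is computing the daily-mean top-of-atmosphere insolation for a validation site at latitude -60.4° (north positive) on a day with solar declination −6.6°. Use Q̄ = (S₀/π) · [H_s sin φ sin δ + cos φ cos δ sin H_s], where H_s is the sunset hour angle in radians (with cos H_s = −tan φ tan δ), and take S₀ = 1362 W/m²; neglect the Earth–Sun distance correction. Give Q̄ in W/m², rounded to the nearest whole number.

−tan φ tan δ = −(-1.7603)(-0.1157) = -0.2037; H_s = arccos(-0.2037) = 101.75°. In radians, H_s = 1.7759.
H_s sin φ sin δ = 1.7759 × -0.8695 × -0.1149 = 0.1774.
cos φ cos δ sin H_s = 0.4939 × 0.9934 × 0.9790 = 0.4803.
Q̄ = (1362/π) × (0.1774 + 0.4803) = 433.54 × 0.6577 = 285.14 W/m².

285 W/m²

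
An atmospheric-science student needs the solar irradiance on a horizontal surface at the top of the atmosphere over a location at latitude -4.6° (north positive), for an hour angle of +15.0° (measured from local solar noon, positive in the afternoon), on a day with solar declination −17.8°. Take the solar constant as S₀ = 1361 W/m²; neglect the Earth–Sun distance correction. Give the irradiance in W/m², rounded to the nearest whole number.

cos θ_z = sin(-4.6°) sin(-17.8°) + cos(-4.6°) cos(-17.8°) cos(15.00°) = 0.0245 + 0.9167 = 0.9412.
Top-of-atmosphere irradiance = S₀ cos θ_z = 1361 × 0.9412 = 1280.97 W/m².

1281 W/m²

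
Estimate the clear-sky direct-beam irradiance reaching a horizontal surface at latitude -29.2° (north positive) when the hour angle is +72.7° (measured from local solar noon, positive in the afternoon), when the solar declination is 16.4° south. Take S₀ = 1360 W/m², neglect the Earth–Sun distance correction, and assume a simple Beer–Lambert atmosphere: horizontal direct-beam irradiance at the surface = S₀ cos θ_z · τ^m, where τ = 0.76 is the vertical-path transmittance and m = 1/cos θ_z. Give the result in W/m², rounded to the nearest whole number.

259 W/m²

cos θ_z = sin(-29.2°) sin(-16.4°) + cos(-29.2°) cos(-16.4°) cos(72.70°) = 0.1377 + 0.2490 = 0.3867.
Air mass m = 1/cos θ_z = 1/0.3867 = 2.586; τ^m = 0.76^2.586 = 0.4918.
Surface direct beam = 1360 × 0.3867 × 0.4918 = 258.64 W/m².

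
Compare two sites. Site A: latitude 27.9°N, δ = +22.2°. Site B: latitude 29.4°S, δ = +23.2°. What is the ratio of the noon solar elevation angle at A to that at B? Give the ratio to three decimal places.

2.254

A: 90° − |27.9 − (22.2)| = 84.30°.
B: 90° − |-29.4 − (23.2)| = 37.40°.
Ratio A/B = 84.3000 / 37.4000 = 2.2540.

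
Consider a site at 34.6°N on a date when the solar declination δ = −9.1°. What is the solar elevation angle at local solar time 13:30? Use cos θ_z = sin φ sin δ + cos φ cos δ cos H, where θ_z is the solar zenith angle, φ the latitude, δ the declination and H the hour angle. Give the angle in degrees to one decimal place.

Hour angle H = 15° × (13.5 − 12) = 22.50°.
With φ = 34.6°, δ = -9.1°, H = 22.50°: sin φ sin δ = -0.0898, cos φ cos δ cos H = 0.7509, so cos θ_z = 0.6611.
θ_z = arccos(0.6611) = 48.62°, so the elevation is 90° − 48.62° = 41.38°.

41.4°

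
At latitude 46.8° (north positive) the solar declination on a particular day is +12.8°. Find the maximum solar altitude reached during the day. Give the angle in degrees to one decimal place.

At local solar noon the hour angle is zero, so the elevation is 90° − |φ − δ| = 90° − |46.8° − (12.8°)| = 90° − 34.0° = 56.0°.

56.0°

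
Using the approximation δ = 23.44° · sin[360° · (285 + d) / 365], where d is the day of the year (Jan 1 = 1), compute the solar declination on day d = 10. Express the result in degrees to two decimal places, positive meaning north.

-21.89°

360 × (285 + 10) / 365 = 290.959°; sin(290.959°) = -0.9338.
δ = 23.44 × -0.9338 = -21.888° ≈ -21.89°.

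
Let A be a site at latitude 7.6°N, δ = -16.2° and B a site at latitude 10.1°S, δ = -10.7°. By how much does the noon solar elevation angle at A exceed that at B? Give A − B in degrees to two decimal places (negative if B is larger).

A: 90° − |7.6 − (-16.2)| = 66.20°.
B: 90° − |-10.1 − (-10.7)| = 89.40°.
A − B = 66.20 − 89.40 = -23.20°.

-23.20°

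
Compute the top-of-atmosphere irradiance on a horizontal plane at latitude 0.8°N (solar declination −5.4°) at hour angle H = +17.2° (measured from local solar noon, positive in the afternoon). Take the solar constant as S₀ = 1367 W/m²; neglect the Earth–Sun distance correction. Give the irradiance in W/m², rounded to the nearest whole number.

1298 W/m²

cos θ_z = sin(0.8°) sin(-5.4°) + cos(0.8°) cos(-5.4°) cos(17.20°) = -0.0013 + 0.9509 = 0.9496.
Top-of-atmosphere irradiance = S₀ cos θ_z = 1367 × 0.9496 = 1298.10 W/m².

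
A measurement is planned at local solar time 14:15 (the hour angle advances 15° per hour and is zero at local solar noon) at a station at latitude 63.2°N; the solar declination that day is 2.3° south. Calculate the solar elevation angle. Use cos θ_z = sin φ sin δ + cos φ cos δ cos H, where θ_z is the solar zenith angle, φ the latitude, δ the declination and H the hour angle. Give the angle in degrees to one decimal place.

Hour angle H = 15° × (14.25 − 12) = 33.75°.
cos θ_z = sin φ sin δ + cos φ cos δ cos H = (0.8926)(-0.0401) + (0.4509)(0.9992)(0.8315) = 0.3388.
θ_z = arccos(0.3388) = 70.20°, so the elevation is 90° − 70.20° = 19.80°.

19.8°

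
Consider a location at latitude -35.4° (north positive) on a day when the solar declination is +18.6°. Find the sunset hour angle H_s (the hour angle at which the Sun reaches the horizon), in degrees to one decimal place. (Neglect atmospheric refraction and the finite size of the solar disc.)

−tan φ tan δ = −(-0.7107)(0.3365) = 0.2392; H_s = arccos(0.2392) = 76.16°.

76.2°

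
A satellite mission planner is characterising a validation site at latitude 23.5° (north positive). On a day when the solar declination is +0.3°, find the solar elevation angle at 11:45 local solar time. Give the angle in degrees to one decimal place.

Hour angle H = 15° × (11.75 − 12) = -3.75°.
cos θ_z = sin φ sin δ + cos φ cos δ cos H = (0.3987)(0.0052) + (0.9171)(1.0000)(0.9979) = 0.9172.
θ_z = arccos(0.9172) = 23.48°, so the elevation is 90° − 23.48° = 66.52°.

66.5°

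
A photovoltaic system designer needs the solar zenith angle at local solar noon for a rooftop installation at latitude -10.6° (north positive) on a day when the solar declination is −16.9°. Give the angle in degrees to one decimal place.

At local solar noon the hour angle is zero, so the zenith angle is |φ − δ| = |-10.6° − (-16.9°)| = 6.3°.

6.3°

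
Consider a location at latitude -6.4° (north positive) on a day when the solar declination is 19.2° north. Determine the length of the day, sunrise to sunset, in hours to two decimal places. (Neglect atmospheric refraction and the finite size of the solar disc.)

11.70 hours

cos H_s = −tan(-6.4°) · tan(19.2°) = 0.0391, so H_s = arccos(0.0391) = 87.76°.
Day length = 2 H_s / 15° h⁻¹ = 175.52° / 15 = 11.701 h.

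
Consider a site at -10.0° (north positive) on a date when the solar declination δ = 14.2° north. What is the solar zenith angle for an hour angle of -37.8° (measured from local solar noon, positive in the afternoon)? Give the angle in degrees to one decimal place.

44.6°

cos θ_z = sin φ sin δ + cos φ cos δ cos H = (-0.1736)(0.2453) + (0.9848)(0.9694)(0.7902) = 0.7118.
θ_z = arccos(0.7118) = 44.62°.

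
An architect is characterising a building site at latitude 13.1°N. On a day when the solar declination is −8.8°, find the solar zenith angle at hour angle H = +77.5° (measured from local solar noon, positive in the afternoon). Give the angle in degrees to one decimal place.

cos θ_z = sin φ sin δ + cos φ cos δ cos H = (0.2267)(-0.1530) + (0.9740)(0.9882)(0.2164) = 0.1736.
θ_z = arccos(0.1736) = 80.00°.

80.0°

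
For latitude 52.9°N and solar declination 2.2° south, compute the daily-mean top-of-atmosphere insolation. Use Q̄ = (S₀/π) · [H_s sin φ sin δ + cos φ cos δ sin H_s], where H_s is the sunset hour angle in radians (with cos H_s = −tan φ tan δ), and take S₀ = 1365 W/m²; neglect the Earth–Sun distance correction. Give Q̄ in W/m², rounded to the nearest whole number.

241 W/m²

The sunset hour angle satisfies cos H_s = −tan φ tan δ = 0.0508, giving H_s = 87.09°. In radians, H_s = 1.5200.
H_s sin φ sin δ = 1.5200 × 0.7976 × -0.0384 = -0.0466.
cos φ cos δ sin H_s = 0.6032 × 0.9993 × 0.9987 = 0.6020.
Q̄ = (1365/π) × (-0.0466 + 0.6020) = 434.49 × 0.5554 = 241.32 W/m².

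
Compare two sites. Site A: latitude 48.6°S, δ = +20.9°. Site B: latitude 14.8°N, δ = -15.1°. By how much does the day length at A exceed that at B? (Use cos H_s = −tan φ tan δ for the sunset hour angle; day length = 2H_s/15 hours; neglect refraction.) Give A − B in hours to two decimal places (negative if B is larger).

A: H_s = arccos(−tan -48.6° · tan 20.9°) = 64.33°, so 2H_s/15 = 8.5773 h.
B: H_s = arccos(−tan 14.8° · tan -15.1°) = 85.91°, so 2H_s/15 = 11.4547 h.
A − B = 8.5773 − 11.4547 = -2.8774 h.

-2.88 h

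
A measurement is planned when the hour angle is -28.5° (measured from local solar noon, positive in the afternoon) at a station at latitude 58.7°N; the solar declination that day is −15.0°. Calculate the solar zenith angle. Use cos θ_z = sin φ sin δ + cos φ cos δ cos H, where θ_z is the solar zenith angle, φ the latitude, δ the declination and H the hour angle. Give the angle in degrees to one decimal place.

cos θ_z = sin φ sin δ + cos φ cos δ cos H = (0.8545)(-0.2588) + (0.5195)(0.9659)(0.8788) = 0.2198.
θ_z = arccos(0.2198) = 77.30°.

77.3°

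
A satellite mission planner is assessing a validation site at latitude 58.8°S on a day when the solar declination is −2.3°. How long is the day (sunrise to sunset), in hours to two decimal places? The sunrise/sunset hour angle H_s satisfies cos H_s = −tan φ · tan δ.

The sunset hour angle satisfies cos H_s = −tan φ tan δ = -0.0663, giving H_s = 93.80°.
Day length = 2 H_s / 15° h⁻¹ = 187.60° / 15 = 12.507 h.

12.51 hours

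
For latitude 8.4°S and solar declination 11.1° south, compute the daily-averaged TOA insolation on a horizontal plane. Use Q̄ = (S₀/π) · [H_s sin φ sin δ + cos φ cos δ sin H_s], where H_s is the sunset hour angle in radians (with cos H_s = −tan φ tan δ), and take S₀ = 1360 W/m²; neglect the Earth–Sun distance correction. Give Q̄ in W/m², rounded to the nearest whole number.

440 W/m²

cos H_s = −tan(-8.4°) · tan(-11.1°) = -0.0290, so H_s = arccos(-0.0290) = 91.66°. In radians, H_s = 1.5998.
H_s sin φ sin δ = 1.5998 × -0.1461 × -0.1925 = 0.0450.
cos φ cos δ sin H_s = 0.9893 × 0.9813 × 0.9996 = 0.9704.
Q̄ = (1360/π) × (0.0450 + 0.9704) = 432.90 × 1.0154 = 439.57 W/m².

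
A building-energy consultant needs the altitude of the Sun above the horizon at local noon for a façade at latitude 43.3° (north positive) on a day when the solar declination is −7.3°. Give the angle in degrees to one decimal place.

At local solar noon the hour angle is zero, so the elevation is 90° − |φ − δ| = 90° − |43.3° − (-7.3°)| = 90° − 50.6° = 39.4°.

39.4°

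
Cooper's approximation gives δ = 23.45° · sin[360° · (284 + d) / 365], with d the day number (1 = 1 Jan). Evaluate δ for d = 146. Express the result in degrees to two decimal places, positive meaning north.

360 × (284 + 146) / 365 = 424.110°; sin(424.110°) = 0.8996.
δ = 23.45 × 0.8996 = 21.096° ≈ +21.10°.

+21.10°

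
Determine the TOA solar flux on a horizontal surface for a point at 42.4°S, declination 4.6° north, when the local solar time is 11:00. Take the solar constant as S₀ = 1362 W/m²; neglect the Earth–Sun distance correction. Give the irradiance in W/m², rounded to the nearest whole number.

Hour angle H = 15° × (11 − 12) = -15.00°.
cos θ_z = sin(-42.4°) sin(4.6°) + cos(-42.4°) cos(4.6°) cos(-15.00°) = -0.0541 + 0.7110 = 0.6569.
Top-of-atmosphere irradiance = S₀ cos θ_z = 1362 × 0.6569 = 894.70 W/m².

895 W/m²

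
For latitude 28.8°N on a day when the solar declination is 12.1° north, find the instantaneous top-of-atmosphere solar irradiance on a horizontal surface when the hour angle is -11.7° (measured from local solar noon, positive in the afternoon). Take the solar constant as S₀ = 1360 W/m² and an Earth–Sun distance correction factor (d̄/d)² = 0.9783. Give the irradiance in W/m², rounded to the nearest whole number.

cos θ_z = sin(28.8°) sin(12.1°) + cos(28.8°) cos(12.1°) cos(-11.70°) = 0.1010 + 0.8390 = 0.9400.
Top-of-atmosphere irradiance = S₀ (d̄/d)² cos θ_z = 1360 × 0.9783 × 0.9400 = 1250.66 W/m².

1251 W/m²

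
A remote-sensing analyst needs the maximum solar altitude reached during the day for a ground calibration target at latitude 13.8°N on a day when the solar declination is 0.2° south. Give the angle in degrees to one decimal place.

At local solar noon the hour angle is zero, so the elevation is 90° − |φ − δ| = 90° − |13.8° − (-0.2°)| = 90° − 14.0° = 76.0°.

76.0°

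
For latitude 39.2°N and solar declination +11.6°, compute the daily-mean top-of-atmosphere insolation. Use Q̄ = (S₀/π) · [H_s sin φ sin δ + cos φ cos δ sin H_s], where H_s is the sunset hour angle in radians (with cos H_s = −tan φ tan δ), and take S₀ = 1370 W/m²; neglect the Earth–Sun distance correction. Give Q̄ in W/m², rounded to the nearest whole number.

−tan φ tan δ = −(0.8156)(0.2053) = -0.1674; H_s = arccos(-0.1674) = 99.64°. In radians, H_s = 1.7390.
H_s sin φ sin δ = 1.7390 × 0.6320 × 0.2011 = 0.2210.
cos φ cos δ sin H_s = 0.7749 × 0.9796 × 0.9859 = 0.7484.
Q̄ = (1370/π) × (0.2210 + 0.7484) = 436.08 × 0.9694 = 422.74 W/m².

423 W/m²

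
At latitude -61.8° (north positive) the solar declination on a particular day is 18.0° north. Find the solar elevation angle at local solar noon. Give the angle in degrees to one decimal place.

10.2°

At local solar noon the hour angle is zero, so the elevation is 90° − |φ − δ| = 90° − |-61.8° − (18.0°)| = 90° − 79.8° = 10.2°.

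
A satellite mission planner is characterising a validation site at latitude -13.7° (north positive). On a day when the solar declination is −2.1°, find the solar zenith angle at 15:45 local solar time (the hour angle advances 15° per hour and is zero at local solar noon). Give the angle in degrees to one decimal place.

56.8°

Hour angle H = 15° × (15.75 − 12) = 56.25°.
cos θ_z = sin(-13.7°) sin(-2.1°) + cos(-13.7°) cos(-2.1°) cos(56.25°) = 0.0087 + 0.5394 = 0.5481.
θ_z = arccos(0.5481) = 56.76°.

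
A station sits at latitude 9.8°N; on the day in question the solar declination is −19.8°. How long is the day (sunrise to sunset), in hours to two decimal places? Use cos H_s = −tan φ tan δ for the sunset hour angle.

11.52 hours

The sunset hour angle satisfies cos H_s = −tan φ tan δ = 0.0622, giving H_s = 86.43°.
Day length = 2 H_s / 15° h⁻¹ = 172.86° / 15 = 11.524 h.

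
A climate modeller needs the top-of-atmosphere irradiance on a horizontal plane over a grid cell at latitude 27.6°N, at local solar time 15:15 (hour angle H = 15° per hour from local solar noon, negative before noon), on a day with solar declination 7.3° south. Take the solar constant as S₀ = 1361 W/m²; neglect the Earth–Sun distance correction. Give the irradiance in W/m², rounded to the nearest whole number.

709 W/m²

Hour angle H = 15° × (15.25 − 12) = 48.75°.
cos θ_z = sin φ sin δ + cos φ cos δ cos H = (0.4633)(-0.1271) + (0.8862)(0.9919)(0.6593) = 0.5207.
Top-of-atmosphere irradiance = S₀ cos θ_z = 1361 × 0.5207 = 708.67 W/m².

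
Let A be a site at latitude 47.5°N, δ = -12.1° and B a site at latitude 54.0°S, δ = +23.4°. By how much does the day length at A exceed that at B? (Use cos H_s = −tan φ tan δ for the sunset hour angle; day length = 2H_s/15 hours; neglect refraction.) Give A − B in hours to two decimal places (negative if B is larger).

+3.07 h

A: H_s = arccos(−tan 47.5° · tan -12.1°) = 76.47°, so 2H_s/15 = 10.1960 h.
B: H_s = arccos(−tan -54.0° · tan 23.4°) = 53.44°, so 2H_s/15 = 7.1253 h.
A − B = 10.1960 − 7.1253 = 3.0707 h.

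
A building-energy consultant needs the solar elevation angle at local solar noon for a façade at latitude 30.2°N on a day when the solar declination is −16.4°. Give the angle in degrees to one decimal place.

At local solar noon the hour angle is zero, so the elevation is 90° − |φ − δ| = 90° − |30.2° − (-16.4°)| = 90° − 46.6° = 43.4°.

43.4°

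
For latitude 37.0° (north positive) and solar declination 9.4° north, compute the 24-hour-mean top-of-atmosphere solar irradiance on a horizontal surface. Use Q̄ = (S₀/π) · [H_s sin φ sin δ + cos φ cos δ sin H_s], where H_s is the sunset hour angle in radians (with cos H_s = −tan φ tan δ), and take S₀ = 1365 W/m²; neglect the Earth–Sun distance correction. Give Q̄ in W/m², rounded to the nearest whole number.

412 W/m²

cos H_s = −tan(37.0°) · tan(9.4°) = -0.1248, so H_s = arccos(-0.1248) = 97.17°. In radians, H_s = 1.6959.
H_s sin φ sin δ = 1.6959 × 0.6018 × 0.1633 = 0.1667.
cos φ cos δ sin H_s = 0.7986 × 0.9866 × 0.9922 = 0.7818.
Q̄ = (1365/π) × (0.1667 + 0.7818) = 434.49 × 0.9485 = 412.11 W/m².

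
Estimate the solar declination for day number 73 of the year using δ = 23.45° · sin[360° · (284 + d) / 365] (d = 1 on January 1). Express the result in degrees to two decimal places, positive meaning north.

360 × (284 + 73) / 365 = 352.110°; sin(352.110°) = -0.1373.
δ = 23.45 × -0.1373 = -3.220° ≈ -3.22°.

-3.22°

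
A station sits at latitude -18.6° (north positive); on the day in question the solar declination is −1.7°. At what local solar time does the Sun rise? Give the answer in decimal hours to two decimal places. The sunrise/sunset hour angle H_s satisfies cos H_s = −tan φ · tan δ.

5.96 h

cos H_s = −tan(-18.6°) · tan(-1.7°) = -0.0100, so H_s = arccos(-0.0100) = 90.57°.
Sunrise is at 12 − H_s/15 = 12 − 6.038 = 5.962 h local solar time.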